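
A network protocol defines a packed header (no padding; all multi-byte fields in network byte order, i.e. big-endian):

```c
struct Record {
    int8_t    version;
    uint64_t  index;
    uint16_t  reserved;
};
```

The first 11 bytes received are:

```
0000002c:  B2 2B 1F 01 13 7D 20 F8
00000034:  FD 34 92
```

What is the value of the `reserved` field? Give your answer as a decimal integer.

13458

`reserved` follows `version` (1 B), `index` (8 B), so it starts at offset 1 + 8 = 9 and occupies 2 bytes.
Bytes at offsets 9..10: 34 92.
Big-endian: lowest address holds the most-significant byte.
The bytes are already most-significant first: 0x3492.
0x3492 = 13458.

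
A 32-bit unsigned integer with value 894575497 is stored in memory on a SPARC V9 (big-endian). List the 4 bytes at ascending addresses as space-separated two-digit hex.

894575497 in hexadecimal, padded to 32 bits, is 0x35522389.
Split into bytes (most-significant first): 35 52 23 89.
In big-endian order the high byte comes first in memory.
So the memory order matches the most-significant-first order: 35 52 23 89.

35 52 23 89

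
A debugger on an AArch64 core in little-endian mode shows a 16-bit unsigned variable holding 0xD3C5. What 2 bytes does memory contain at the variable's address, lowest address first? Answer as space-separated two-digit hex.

C5 D3

Split into bytes (most-significant first): D3 C5.
Little-endian: lowest address holds the least-significant byte.
So at ascending addresses the bytes are C5 D3.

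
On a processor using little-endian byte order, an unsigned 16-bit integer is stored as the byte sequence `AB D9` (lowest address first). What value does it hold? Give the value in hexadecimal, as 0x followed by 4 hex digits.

0xD9AB

Little-endian: lowest address holds the least-significant byte.
Reassemble most-significant byte first: D9 AB → 0xD9AB.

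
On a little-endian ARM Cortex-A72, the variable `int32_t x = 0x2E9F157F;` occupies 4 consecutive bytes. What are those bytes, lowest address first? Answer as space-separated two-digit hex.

Split into bytes (most-significant first): 2E 9F 15 7F.
Little-endian stores the least-significant byte at the lowest address.
So at ascending addresses the bytes are 7F 15 9F 2E.

7F 15 9F 2E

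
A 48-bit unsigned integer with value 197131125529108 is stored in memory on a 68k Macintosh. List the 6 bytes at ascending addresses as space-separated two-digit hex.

197131125529108 in hexadecimal, padded to 48 bits, is 0xB34A2AB61A14.
Split into bytes (most-significant first): B3 4A 2A B6 1A 14.
Big-endian: lowest address holds the most-significant byte.
So the memory order matches the most-significant-first order: B3 4A 2A B6 1A 14.

B3 4A 2A B6 1A 14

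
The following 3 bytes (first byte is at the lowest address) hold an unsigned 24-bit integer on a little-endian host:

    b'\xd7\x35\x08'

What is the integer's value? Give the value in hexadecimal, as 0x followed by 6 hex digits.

0x0835D7

Little-endian: lowest address holds the least-significant byte.
Reassemble most-significant byte first: 08 35 D7 → 0x0835D7.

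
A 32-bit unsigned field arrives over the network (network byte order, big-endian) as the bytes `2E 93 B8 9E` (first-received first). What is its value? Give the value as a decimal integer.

781432990

In big-endian order the high byte comes first in memory.
The bytes are already most-significant first: 0x2E93B89E.
0x2E93B89E = 781432990.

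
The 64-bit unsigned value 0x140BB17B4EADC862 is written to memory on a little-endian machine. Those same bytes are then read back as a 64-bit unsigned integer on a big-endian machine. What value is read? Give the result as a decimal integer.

Stored little-endian, the bytes at ascending addresses are 62 C8 AD 4E 7B B1 0B 14.
Read back as big-endian, the last byte is least significant, giving 0x62C8AD4E7BB10B14.
0x62C8AD4E7BB10B14 = 7118129763653323540.

7118129763653323540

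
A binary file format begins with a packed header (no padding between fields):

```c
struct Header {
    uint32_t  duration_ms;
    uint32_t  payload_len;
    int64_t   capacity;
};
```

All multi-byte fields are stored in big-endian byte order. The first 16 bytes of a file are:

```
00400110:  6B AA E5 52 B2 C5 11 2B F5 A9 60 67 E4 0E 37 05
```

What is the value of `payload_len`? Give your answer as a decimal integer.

2999259435

`payload_len` follows `duration_ms` (4 bytes), so it starts at byte offset 4 and occupies 4 bytes.
Bytes at offsets 4..7: B2 C5 11 2B.
Big-endian: lowest address holds the most-significant byte.
The bytes are already most-significant first: 0xB2C5112B.
0xB2C5112B = 2999259435.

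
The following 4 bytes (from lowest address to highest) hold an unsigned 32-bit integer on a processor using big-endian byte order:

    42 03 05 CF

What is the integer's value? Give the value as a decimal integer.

1107494351

In big-endian order the high byte comes first in memory.
The bytes are already most-significant first: 0x420305CF.
0x420305CF = 1107494351.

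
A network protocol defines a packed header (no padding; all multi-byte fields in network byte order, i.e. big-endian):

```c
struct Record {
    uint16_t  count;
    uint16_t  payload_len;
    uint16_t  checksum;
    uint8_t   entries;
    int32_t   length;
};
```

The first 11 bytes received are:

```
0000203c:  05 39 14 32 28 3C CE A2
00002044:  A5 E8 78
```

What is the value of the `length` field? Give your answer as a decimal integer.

`length` follows `count` (2 B), `payload_len` (2 B), `checksum` (2 B), `entries` (1 B), so it starts at offset 2 + 2 + 2 + 1 = 7 and occupies 4 bytes.
Bytes at offsets 7..10: A2 A5 E8 78.
Big-endian: lowest address holds the most-significant byte.
The bytes are already most-significant first: 0xA2A5E878.
Top bit is set, so as a signed 32-bit value this is 0xA2A5E878 − 2^32 = -1566185352.

-1566185352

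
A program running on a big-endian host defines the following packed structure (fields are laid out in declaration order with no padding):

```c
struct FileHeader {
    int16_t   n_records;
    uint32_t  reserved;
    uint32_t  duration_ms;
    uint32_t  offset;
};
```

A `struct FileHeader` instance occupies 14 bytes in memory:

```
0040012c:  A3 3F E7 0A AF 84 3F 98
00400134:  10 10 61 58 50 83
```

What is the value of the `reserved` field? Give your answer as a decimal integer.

`reserved` follows `n_records` (2 bytes), so it starts at byte offset 2 and occupies 4 bytes.
Bytes at offsets 2..5: E7 0A AF 84.
In big-endian order the high byte comes first in memory.
The bytes are already most-significant first: 0xE70AAF84.
0xE70AAF84 = 3876237188.

3876237188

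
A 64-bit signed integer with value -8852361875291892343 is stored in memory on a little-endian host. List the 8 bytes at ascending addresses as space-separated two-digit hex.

89 15 04 B8 C6 17 26 85

Two's complement of -8852361875291892343 in 64 bits: 8852361875291892343 = 0x7AD9E83947FBEA77; invert → 0x852617C6B8041588; add 1 → 0x852617C6B8041589.
Split into bytes (most-significant first): 85 26 17 C6 B8 04 15 89.
Little-endian: lowest address holds the least-significant byte.
So at ascending addresses the bytes are 89 15 04 B8 C6 17 26 85.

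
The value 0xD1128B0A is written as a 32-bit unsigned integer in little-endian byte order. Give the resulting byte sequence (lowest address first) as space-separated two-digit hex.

Split into bytes (most-significant first): D1 12 8B 0A.
In little-endian order the low byte comes first in memory.
So at ascending addresses the bytes are 0A 8B 12 D1.

0A 8B 12 D1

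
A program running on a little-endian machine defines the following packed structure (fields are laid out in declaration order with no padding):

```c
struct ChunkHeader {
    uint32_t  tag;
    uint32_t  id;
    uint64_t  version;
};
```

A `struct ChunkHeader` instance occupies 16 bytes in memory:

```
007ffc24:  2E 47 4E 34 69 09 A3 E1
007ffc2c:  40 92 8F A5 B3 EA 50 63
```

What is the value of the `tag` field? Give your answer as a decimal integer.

`tag` is the first field, at byte offset 0, occupying 4 bytes.
Bytes at offsets 0..3: 2E 47 4E 34.
Little-endian: lowest address holds the least-significant byte.
Reassemble most-significant byte first: 34 4E 47 2E → 0x344E472E.
0x344E472E = 877545262.

877545262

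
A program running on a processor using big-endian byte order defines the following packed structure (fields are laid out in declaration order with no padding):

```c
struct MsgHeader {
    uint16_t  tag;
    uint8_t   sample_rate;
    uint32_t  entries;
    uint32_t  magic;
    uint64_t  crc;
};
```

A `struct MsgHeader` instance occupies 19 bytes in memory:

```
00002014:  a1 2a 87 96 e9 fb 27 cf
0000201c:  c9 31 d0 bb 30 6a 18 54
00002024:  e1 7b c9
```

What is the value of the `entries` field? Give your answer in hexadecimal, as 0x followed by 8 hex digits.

`entries` follows `tag` (2 B), `sample_rate` (1 B), so it starts at offset 2 + 1 = 3 and occupies 4 bytes.
Bytes at offsets 3..6: 96 E9 FB 27.
Big-endian: lowest address holds the most-significant byte.
The bytes are already most-significant first: 0x96E9FB27.

0x96E9FB27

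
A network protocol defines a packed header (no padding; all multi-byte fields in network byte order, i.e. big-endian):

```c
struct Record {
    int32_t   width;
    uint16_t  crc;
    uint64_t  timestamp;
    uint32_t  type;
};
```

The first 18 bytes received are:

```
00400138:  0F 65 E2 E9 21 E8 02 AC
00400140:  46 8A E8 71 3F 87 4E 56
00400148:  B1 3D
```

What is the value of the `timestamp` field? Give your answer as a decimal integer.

192606446489255815

`timestamp` follows `width` (4 B), `crc` (2 B), so it starts at offset 4 + 2 = 6 and occupies 8 bytes.
Bytes at offsets 6..13: 02 AC 46 8A E8 71 3F 87.
Big-endian: lowest address holds the most-significant byte.
The bytes are already most-significant first: 0x02AC468AE8713F87.
0x02AC468AE8713F87 = 192606446489255815.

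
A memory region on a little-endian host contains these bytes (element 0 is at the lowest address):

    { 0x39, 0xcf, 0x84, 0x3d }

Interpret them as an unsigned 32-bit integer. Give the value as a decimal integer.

1032113977

Little-endian: lowest address holds the least-significant byte.
Reassemble most-significant byte first: 3D 84 CF 39 → 0x3D84CF39.
0x3D84CF39 = 1032113977.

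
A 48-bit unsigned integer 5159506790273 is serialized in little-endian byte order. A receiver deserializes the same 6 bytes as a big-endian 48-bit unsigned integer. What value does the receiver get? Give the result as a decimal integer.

142694136066308

5159506790273 in 48-bit hexadecimal is 0x04B14A91C781.
Stored little-endian, the bytes at ascending addresses are 81 C7 91 4A B1 04.
Read back as big-endian, the last byte is least significant, giving 0x81C7914AB104.
0x81C7914AB104 = 142694136066308.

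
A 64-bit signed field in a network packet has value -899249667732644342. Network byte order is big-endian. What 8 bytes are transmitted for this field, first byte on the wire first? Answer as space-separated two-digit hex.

F3 85 39 31 0E 68 5E 0A

Two's complement of -899249667732644342 in 64 bits: 899249667732644342 = 0x0C7AC6CEF197A1F6; invert → 0xF38539310E685E09; add 1 → 0xF38539310E685E0A.
Split into bytes (most-significant first): F3 85 39 31 0E 68 5E 0A.
Big-endian: lowest address holds the most-significant byte.
So the memory order matches the most-significant-first order: F3 85 39 31 0E 68 5E 0A.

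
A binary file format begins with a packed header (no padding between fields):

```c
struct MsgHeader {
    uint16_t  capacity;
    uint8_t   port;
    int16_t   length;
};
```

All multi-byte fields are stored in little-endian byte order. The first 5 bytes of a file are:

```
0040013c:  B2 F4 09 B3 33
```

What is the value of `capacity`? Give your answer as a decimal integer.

62642

`capacity` is the first field, at byte offset 0, occupying 2 bytes.
Bytes at offsets 0..1: B2 F4.
Little-endian stores the least-significant byte at the lowest address.
Reassemble most-significant byte first: F4 B2 → 0xF4B2.
0xF4B2 = 62642.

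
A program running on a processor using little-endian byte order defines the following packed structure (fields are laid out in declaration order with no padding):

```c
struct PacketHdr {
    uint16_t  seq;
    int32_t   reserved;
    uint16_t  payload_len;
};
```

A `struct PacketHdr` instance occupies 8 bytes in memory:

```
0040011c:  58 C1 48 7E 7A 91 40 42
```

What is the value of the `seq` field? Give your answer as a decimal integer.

49496

`seq` is the first field, at byte offset 0, occupying 2 bytes.
Bytes at offsets 0..1: 58 C1.
Little-endian stores the least-significant byte at the lowest address.
Reassemble most-significant byte first: C1 58 → 0xC158.
0xC158 = 49496.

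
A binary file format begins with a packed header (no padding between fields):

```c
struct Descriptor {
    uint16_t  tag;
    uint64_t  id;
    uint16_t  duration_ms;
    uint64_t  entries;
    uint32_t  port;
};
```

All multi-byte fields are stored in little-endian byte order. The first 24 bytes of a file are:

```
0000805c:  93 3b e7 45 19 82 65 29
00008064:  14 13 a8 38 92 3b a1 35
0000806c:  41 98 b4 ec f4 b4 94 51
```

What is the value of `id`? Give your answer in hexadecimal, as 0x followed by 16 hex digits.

`id` follows `tag` (2 bytes), so it starts at byte offset 2 and occupies 8 bytes.
Bytes at offsets 2..9: E7 45 19 82 65 29 14 13.
In little-endian order the low byte comes first in memory.
Reassemble most-significant byte first: 13 14 29 65 82 19 45 E7 → 0x13142965821945E7.

0x13142965821945E7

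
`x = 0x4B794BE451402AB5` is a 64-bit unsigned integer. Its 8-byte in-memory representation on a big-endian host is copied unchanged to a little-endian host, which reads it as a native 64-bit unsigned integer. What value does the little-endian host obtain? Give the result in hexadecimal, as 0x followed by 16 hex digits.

0xB52A4051E44B794B

Stored big-endian, the bytes at ascending addresses are 4B 79 4B E4 51 40 2A B5.
Read back as little-endian, the first byte is least significant, giving 0xB52A4051E44B794B.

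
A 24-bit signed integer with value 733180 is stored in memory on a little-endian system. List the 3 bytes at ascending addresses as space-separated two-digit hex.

FC 2F 0B

733180 in hexadecimal, padded to 24 bits, is 0x0B2FFC.
Split into bytes (most-significant first): 0B 2F FC.
In little-endian order the low byte comes first in memory.
So at ascending addresses the bytes are FC 2F 0B.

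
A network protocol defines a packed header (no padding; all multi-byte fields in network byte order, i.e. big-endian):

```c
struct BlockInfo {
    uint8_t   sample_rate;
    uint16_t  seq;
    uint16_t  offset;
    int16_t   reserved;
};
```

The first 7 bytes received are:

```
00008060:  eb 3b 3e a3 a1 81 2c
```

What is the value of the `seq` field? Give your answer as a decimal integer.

15166

`seq` follows `sample_rate` (1 byte), so it starts at byte offset 1 and occupies 2 bytes.
Bytes at offsets 1..2: 3B 3E.
Big-endian stores the most-significant byte at the lowest address.
The bytes are already most-significant first: 0x3B3E.
0x3B3E = 15166.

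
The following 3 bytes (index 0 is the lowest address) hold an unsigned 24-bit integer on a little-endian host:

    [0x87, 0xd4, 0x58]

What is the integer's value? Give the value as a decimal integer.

5821575

Little-endian stores the least-significant byte at the lowest address.
Reassemble most-significant byte first: 58 D4 87 → 0x58D487.
0x58D487 = 5821575.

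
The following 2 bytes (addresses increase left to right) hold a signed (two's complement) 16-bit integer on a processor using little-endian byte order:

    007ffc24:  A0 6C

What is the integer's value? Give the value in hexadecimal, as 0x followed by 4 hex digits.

In little-endian order the low byte comes first in memory.
Reassemble most-significant byte first: 6C A0 → 0x6CA0.

0x6CA0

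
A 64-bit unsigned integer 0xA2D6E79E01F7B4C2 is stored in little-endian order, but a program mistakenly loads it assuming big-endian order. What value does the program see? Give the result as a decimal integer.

Stored little-endian, the bytes at ascending addresses are C2 B4 F7 01 9E E7 D6 A2.
Read back as big-endian, the last byte is least significant, giving 0xC2B4F7019EE7D6A2.
0xC2B4F7019EE7D6A2 = 14030110325498959522.

14030110325498959522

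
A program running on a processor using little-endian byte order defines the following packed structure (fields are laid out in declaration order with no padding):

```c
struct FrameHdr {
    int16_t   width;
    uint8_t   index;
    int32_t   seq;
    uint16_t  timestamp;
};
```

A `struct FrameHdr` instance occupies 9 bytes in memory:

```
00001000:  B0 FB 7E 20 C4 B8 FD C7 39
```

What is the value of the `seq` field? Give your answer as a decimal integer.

-38222816

`seq` follows `width` (2 B), `index` (1 B), so it starts at offset 2 + 1 = 3 and occupies 4 bytes.
Bytes at offsets 3..6: 20 C4 B8 FD.
Little-endian: lowest address holds the least-significant byte.
Reassemble most-significant byte first: FD B8 C4 20 → 0xFDB8C420.
Top bit is set, so as a signed 32-bit value this is 0xFDB8C420 − 2^32 = -38222816.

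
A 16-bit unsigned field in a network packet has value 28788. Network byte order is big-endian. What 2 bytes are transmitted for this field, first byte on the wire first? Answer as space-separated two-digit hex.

70 74

28788 in hexadecimal, padded to 16 bits, is 0x7074.
Split into bytes (most-significant first): 70 74.
Big-endian stores the most-significant byte at the lowest address.
So the memory order matches the most-significant-first order: 70 74.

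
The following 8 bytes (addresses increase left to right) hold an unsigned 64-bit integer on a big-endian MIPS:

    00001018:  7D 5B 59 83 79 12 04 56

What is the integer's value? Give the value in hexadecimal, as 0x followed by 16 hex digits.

Big-endian: lowest address holds the most-significant byte.
The bytes are already most-significant first: 0x7D5B598379120456.

0x7D5B598379120456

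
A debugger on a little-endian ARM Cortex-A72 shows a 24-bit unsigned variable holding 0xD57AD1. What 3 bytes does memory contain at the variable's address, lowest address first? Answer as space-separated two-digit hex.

Split into bytes (most-significant first): D5 7A D1.
Little-endian: lowest address holds the least-significant byte.
So at ascending addresses the bytes are D1 7A D5.

D1 7A D5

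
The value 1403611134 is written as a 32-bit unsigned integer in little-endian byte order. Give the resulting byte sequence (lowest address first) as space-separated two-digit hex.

FE 67 A9 53

1403611134 in hexadecimal, padded to 32 bits, is 0x53A967FE.
Split into bytes (most-significant first): 53 A9 67 FE.
Little-endian stores the least-significant byte at the lowest address.
So at ascending addresses the bytes are FE 67 A9 53.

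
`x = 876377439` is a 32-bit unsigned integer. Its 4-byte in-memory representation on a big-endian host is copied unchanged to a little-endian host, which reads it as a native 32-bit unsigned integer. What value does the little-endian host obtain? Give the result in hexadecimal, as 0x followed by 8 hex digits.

876377439 in 32-bit hexadecimal is 0x343C755F.
Stored big-endian, the bytes at ascending addresses are 34 3C 75 5F.
Read back as little-endian, the first byte is least significant, giving 0x5F753C34.

0x5F753C34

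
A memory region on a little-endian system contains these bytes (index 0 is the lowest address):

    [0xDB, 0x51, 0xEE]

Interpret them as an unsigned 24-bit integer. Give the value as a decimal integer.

In little-endian order the low byte comes first in memory.
Reassemble most-significant byte first: EE 51 DB → 0xEE51DB.
0xEE51DB = 15618523.

15618523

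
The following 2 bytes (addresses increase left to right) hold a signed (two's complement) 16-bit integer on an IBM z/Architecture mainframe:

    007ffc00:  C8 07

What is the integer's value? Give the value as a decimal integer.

-14329

In big-endian order the high byte comes first in memory.
The bytes are already most-significant first: 0xC807.
Top bit is set, so as a signed 16-bit value this is 0xC807 − 2^16 = -14329.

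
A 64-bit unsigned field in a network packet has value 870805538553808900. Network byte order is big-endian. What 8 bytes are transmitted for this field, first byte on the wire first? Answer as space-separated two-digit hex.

870805538553808900 in hexadecimal, padded to 64 bits, is 0x0C15B90609F14804.
Split into bytes (most-significant first): 0C 15 B9 06 09 F1 48 04.
Big-endian: lowest address holds the most-significant byte.
So the memory order matches the most-significant-first order: 0C 15 B9 06 09 F1 48 04.

0C 15 B9 06 09 F1 48 04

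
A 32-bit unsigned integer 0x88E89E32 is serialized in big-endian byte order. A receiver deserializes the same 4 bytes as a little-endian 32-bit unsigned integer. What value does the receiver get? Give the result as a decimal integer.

Stored big-endian, the bytes at ascending addresses are 88 E8 9E 32.
Read back as little-endian, the first byte is least significant, giving 0x329EE888.
0x329EE888 = 849275016.

849275016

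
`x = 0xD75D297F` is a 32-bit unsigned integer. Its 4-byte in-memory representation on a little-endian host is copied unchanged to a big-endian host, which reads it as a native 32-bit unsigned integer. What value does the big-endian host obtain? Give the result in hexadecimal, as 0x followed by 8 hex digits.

Stored little-endian, the bytes at ascending addresses are 7F 29 5D D7.
Read back as big-endian, the last byte is least significant, giving 0x7F295DD7.

0x7F295DD7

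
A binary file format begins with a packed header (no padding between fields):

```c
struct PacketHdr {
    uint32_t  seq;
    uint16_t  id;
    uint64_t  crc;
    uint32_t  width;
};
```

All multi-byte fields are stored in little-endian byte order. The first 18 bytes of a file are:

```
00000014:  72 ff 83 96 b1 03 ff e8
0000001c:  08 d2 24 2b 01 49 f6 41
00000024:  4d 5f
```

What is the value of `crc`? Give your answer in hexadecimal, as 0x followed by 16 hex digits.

`crc` follows `seq` (4 B), `id` (2 B), so it starts at offset 4 + 2 = 6 and occupies 8 bytes.
Bytes at offsets 6..13: FF E8 08 D2 24 2B 01 49.
Little-endian stores the least-significant byte at the lowest address.
Reassemble most-significant byte first: 49 01 2B 24 D2 08 E8 FF → 0x49012B24D208E8FF.

0x49012B24D208E8FF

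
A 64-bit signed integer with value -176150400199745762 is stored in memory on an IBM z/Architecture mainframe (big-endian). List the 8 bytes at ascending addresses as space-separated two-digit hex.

FD 8E 30 24 F1 0D 1F 1E

Two's complement of -176150400199745762 in 64 bits: 176150400199745762 = 0x0271CFDB0EF2E0E2; invert → 0xFD8E3024F10D1F1D; add 1 → 0xFD8E3024F10D1F1E.
Split into bytes (most-significant first): FD 8E 30 24 F1 0D 1F 1E.
Big-endian: lowest address holds the most-significant byte.
So the memory order matches the most-significant-first order: FD 8E 30 24 F1 0D 1F 1E.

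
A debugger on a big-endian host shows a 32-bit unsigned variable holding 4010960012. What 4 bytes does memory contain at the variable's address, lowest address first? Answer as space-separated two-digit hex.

4010960012 in hexadecimal, padded to 32 bits, is 0xEF12648C.
Split into bytes (most-significant first): EF 12 64 8C.
Big-endian stores the most-significant byte at the lowest address.
So the memory order matches the most-significant-first order: EF 12 64 8C.

EF 12 64 8C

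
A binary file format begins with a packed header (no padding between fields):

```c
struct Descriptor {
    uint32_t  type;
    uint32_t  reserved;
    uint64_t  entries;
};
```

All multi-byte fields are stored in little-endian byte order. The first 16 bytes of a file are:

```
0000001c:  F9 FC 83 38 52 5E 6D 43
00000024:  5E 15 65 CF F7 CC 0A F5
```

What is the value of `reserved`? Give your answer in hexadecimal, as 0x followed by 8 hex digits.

0x436D5E52

`reserved` follows `type` (4 bytes), so it starts at byte offset 4 and occupies 4 bytes.
Bytes at offsets 4..7: 52 5E 6D 43.
Little-endian stores the least-significant byte at the lowest address.
Reassemble most-significant byte first: 43 6D 5E 52 → 0x436D5E52.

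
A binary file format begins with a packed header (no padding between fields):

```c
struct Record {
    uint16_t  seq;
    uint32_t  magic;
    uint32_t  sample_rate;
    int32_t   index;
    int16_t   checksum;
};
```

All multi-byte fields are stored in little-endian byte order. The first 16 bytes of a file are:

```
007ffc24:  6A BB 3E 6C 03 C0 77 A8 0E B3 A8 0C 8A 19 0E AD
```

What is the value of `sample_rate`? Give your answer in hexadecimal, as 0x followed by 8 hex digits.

0xB30EA877

`sample_rate` follows `seq` (2 B), `magic` (4 B), so it starts at offset 2 + 4 = 6 and occupies 4 bytes.
Bytes at offsets 6..9: 77 A8 0E B3.
Little-endian: lowest address holds the least-significant byte.
Reassemble most-significant byte first: B3 0E A8 77 → 0xB30EA877.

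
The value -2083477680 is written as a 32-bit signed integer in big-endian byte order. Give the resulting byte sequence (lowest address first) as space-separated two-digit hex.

Two's complement of -2083477680 in 32 bits: 2083477680 = 0x7C2F58B0; invert → 0x83D0A74F; add 1 → 0x83D0A750.
Split into bytes (most-significant first): 83 D0 A7 50.
Big-endian: lowest address holds the most-significant byte.
So the memory order matches the most-significant-first order: 83 D0 A7 50.

83 D0 A7 50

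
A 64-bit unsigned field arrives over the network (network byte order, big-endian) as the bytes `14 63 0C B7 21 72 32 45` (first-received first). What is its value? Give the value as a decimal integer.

Big-endian: lowest address holds the most-significant byte.
The bytes are already most-significant first: 0x14630CB721723245.
0x14630CB721723245 = 1469031884132594245.

1469031884132594245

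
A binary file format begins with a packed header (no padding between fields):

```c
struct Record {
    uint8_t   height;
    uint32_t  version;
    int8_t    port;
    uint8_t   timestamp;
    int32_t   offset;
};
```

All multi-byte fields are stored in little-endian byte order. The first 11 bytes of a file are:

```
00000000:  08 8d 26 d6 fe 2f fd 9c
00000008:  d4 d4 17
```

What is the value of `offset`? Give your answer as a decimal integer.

399824028

`offset` follows `height` (1 B), `version` (4 B), `port` (1 B), `timestamp` (1 B), so it starts at offset 1 + 4 + 1 + 1 = 7 and occupies 4 bytes.
Bytes at offsets 7..10: 9C D4 D4 17.
Little-endian stores the least-significant byte at the lowest address.
Reassemble most-significant byte first: 17 D4 D4 9C → 0x17D4D49C.
0x17D4D49C = 399824028.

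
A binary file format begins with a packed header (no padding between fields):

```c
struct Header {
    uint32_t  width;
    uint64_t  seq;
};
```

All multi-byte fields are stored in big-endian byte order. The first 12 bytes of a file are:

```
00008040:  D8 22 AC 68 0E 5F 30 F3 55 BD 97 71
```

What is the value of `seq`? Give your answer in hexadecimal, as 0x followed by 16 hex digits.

0x0E5F30F355BD9771

`seq` follows `width` (4 bytes), so it starts at byte offset 4 and occupies 8 bytes.
Bytes at offsets 4..11: 0E 5F 30 F3 55 BD 97 71.
Big-endian stores the most-significant byte at the lowest address.
The bytes are already most-significant first: 0x0E5F30F355BD9771.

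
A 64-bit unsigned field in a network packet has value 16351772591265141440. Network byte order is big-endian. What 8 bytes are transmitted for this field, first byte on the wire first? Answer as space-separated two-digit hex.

E2 ED 2A 89 4E 53 D2 C0

16351772591265141440 in hexadecimal, padded to 64 bits, is 0xE2ED2A894E53D2C0.
Split into bytes (most-significant first): E2 ED 2A 89 4E 53 D2 C0.
In big-endian order the high byte comes first in memory.
So the memory order matches the most-significant-first order: E2 ED 2A 89 4E 53 D2 C0.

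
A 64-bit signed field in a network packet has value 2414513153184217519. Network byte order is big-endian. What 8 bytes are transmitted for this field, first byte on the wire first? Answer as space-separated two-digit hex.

21 82 12 EB 91 0D B9 AF

2414513153184217519 in hexadecimal, padded to 64 bits, is 0x218212EB910DB9AF.
Split into bytes (most-significant first): 21 82 12 EB 91 0D B9 AF.
Big-endian: lowest address holds the most-significant byte.
So the memory order matches the most-significant-first order: 21 82 12 EB 91 0D B9 AF.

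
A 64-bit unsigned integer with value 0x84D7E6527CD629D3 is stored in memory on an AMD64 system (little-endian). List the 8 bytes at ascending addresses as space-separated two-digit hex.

Split into bytes (most-significant first): 84 D7 E6 52 7C D6 29 D3.
Little-endian: lowest address holds the least-significant byte.
So at ascending addresses the bytes are D3 29 D6 7C 52 E6 D7 84.

D3 29 D6 7C 52 E6 D7 84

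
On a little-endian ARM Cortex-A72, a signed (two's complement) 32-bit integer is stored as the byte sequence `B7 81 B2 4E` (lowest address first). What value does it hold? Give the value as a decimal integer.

1320321463

Little-endian stores the least-significant byte at the lowest address.
Reassemble most-significant byte first: 4E B2 81 B7 → 0x4EB281B7.
0x4EB281B7 = 1320321463.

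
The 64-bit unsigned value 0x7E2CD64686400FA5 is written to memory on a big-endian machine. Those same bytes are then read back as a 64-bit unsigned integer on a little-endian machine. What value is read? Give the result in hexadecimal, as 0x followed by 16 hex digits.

0xA50F408646D62C7E

Stored big-endian, the bytes at ascending addresses are 7E 2C D6 46 86 40 0F A5.
Read back as little-endian, the first byte is least significant, giving 0xA50F408646D62C7E.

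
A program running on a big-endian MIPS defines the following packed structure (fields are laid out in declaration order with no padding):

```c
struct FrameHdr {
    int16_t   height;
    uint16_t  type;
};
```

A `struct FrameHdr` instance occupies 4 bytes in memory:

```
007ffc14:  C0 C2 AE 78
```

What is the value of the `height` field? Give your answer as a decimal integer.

-16190

`height` is the first field, at byte offset 0, occupying 2 bytes.
Bytes at offsets 0..1: C0 C2.
Big-endian: lowest address holds the most-significant byte.
The bytes are already most-significant first: 0xC0C2.
Top bit is set, so as a signed 16-bit value this is 0xC0C2 − 2^16 = -16190.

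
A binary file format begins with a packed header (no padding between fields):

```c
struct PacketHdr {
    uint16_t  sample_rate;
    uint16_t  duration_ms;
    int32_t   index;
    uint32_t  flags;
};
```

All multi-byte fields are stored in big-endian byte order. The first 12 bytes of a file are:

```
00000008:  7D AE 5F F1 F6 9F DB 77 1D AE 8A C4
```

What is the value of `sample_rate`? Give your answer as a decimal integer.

`sample_rate` is the first field, at byte offset 0, occupying 2 bytes.
Bytes at offsets 0..1: 7D AE.
In big-endian order the high byte comes first in memory.
The bytes are already most-significant first: 0x7DAE.
0x7DAE = 32174.

32174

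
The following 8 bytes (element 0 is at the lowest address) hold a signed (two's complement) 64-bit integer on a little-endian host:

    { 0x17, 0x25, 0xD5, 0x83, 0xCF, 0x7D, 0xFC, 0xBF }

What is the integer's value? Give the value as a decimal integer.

Little-endian stores the least-significant byte at the lowest address.
Reassemble most-significant byte first: BF FC 7D CF 83 D5 25 17 → 0xBFFC7DCF83D52517.
Top bit is set, so as a signed 64-bit value this is 0xBFFC7DCF83D52517 − 2^64 = -4612673588110744297.

-4612673588110744297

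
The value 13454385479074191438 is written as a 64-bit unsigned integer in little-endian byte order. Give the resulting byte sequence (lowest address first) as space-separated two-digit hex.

13454385479074191438 in hexadecimal, padded to 64 bits, is 0xBAB7944F0F64184E.
Split into bytes (most-significant first): BA B7 94 4F 0F 64 18 4E.
Little-endian stores the least-significant byte at the lowest address.
So at ascending addresses the bytes are 4E 18 64 0F 4F 94 B7 BA.

4E 18 64 0F 4F 94 B7 BA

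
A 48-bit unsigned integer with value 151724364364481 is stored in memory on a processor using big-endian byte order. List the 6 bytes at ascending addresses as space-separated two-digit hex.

89 FE 14 D7 7A C1

151724364364481 in hexadecimal, padded to 48 bits, is 0x89FE14D77AC1.
Split into bytes (most-significant first): 89 FE 14 D7 7A C1.
Big-endian stores the most-significant byte at the lowest address.
So the memory order matches the most-significant-first order: 89 FE 14 D7 7A C1.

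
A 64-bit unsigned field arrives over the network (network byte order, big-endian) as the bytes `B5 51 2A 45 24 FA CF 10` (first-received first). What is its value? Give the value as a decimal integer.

Big-endian stores the most-significant byte at the lowest address.
The bytes are already most-significant first: 0xB5512A4524FACF10.
0xB5512A4524FACF10 = 13065270470440046352.

13065270470440046352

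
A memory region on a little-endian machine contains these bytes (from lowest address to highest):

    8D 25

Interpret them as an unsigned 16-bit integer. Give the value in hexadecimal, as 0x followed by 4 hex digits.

Little-endian: lowest address holds the least-significant byte.
Reassemble most-significant byte first: 25 8D → 0x258D.

0x258D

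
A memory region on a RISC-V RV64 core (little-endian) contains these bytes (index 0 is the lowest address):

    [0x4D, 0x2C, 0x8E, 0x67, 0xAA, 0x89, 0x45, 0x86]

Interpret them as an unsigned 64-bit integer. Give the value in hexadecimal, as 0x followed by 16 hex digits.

In little-endian order the low byte comes first in memory.
Reassemble most-significant byte first: 86 45 89 AA 67 8E 2C 4D → 0x864589AA678E2C4D.

0x864589AA678E2C4D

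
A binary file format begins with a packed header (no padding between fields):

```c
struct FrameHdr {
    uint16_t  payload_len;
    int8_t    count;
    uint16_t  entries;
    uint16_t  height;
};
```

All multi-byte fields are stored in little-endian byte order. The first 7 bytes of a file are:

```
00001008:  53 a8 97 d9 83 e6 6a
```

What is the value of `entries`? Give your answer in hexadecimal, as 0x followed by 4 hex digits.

0x83D9

`entries` follows `payload_len` (2 B), `count` (1 B), so it starts at offset 2 + 1 = 3 and occupies 2 bytes.
Bytes at offsets 3..4: D9 83.
Little-endian: lowest address holds the least-significant byte.
Reassemble most-significant byte first: 83 D9 → 0x83D9.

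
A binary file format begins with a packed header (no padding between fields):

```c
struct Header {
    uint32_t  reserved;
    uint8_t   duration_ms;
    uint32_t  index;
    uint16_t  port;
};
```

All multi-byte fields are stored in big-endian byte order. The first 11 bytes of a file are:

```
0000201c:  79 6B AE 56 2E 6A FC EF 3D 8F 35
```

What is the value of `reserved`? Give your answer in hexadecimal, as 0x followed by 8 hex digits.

0x796BAE56

`reserved` is the first field, at byte offset 0, occupying 4 bytes.
Bytes at offsets 0..3: 79 6B AE 56.
Big-endian: lowest address holds the most-significant byte.
The bytes are already most-significant first: 0x796BAE56.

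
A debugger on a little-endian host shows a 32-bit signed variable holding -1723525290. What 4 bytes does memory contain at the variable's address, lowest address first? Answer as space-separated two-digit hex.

56 17 45 99

Two's complement of -1723525290 in 32 bits: 1723525290 = 0x66BAE8AA; invert → 0x99451755; add 1 → 0x99451756.
Split into bytes (most-significant first): 99 45 17 56.
Little-endian stores the least-significant byte at the lowest address.
So at ascending addresses the bytes are 56 17 45 99.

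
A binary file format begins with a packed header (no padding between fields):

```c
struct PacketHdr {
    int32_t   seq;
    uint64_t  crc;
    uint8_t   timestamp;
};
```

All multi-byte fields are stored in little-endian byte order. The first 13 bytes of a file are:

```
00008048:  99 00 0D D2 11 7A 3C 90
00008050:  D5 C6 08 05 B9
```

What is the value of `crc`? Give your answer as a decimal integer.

`crc` follows `seq` (4 bytes), so it starts at byte offset 4 and occupies 8 bytes.
Bytes at offsets 4..11: 11 7A 3C 90 D5 C6 08 05.
Little-endian: lowest address holds the least-significant byte.
Reassemble most-significant byte first: 05 08 C6 D5 90 3C 7A 11 → 0x0508C6D5903C7A11.
0x0508C6D5903C7A11 = 362758390553541137.

362758390553541137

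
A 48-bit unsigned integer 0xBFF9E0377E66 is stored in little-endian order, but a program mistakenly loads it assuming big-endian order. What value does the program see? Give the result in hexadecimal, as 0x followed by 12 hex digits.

0x667E37E0F9BF

Stored little-endian, the bytes at ascending addresses are 66 7E 37 E0 F9 BF.
Read back as big-endian, the last byte is least significant, giving 0x667E37E0F9BF.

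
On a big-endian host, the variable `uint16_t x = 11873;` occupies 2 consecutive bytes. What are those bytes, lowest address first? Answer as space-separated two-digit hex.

11873 in hexadecimal, padded to 16 bits, is 0x2E61.
Split into bytes (most-significant first): 2E 61.
In big-endian order the high byte comes first in memory.
So the memory order matches the most-significant-first order: 2E 61.

2E 61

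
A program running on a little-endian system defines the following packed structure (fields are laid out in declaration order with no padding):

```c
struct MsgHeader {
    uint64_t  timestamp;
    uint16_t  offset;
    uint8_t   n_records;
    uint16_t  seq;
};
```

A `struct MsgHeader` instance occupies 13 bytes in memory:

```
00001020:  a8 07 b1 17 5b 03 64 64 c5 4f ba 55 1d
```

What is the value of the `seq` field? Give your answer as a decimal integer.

7509

`seq` follows `timestamp` (8 B), `offset` (2 B), `n_records` (1 B), so it starts at offset 8 + 2 + 1 = 11 and occupies 2 bytes.
Bytes at offsets 11..12: 55 1D.
Little-endian stores the least-significant byte at the lowest address.
Reassemble most-significant byte first: 1D 55 → 0x1D55.
0x1D55 = 7509.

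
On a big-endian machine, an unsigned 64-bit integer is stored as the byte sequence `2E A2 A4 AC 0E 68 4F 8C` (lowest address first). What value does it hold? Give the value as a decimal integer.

Big-endian stores the most-significant byte at the lowest address.
The bytes are already most-significant first: 0x2EA2A4AC0E684F8C.
0x2EA2A4AC0E684F8C = 3360429330854858636.

3360429330854858636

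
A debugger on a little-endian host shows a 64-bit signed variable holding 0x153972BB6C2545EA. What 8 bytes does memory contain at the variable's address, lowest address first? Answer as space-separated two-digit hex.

EA 45 25 6C BB 72 39 15

Split into bytes (most-significant first): 15 39 72 BB 6C 25 45 EA.
Little-endian stores the least-significant byte at the lowest address.
So at ascending addresses the bytes are EA 45 25 6C BB 72 39 15.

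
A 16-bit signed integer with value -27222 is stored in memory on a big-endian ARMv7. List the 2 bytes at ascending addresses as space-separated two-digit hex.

Two's complement of -27222 in 16 bits: 27222 = 0x6A56; invert → 0x95A9; add 1 → 0x95AA.
Split into bytes (most-significant first): 95 AA.
Big-endian stores the most-significant byte at the lowest address.
So the memory order matches the most-significant-first order: 95 AA.

95 AA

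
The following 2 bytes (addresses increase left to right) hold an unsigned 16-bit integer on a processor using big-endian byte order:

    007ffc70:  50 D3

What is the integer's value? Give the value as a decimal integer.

In big-endian order the high byte comes first in memory.
The bytes are already most-significant first: 0x50D3.
0x50D3 = 20691.

20691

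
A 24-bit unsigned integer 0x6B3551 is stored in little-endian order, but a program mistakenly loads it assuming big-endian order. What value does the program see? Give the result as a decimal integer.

5322091

Stored little-endian, the bytes at ascending addresses are 51 35 6B.
Read back as big-endian, the last byte is least significant, giving 0x51356B.
0x51356B = 5322091.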